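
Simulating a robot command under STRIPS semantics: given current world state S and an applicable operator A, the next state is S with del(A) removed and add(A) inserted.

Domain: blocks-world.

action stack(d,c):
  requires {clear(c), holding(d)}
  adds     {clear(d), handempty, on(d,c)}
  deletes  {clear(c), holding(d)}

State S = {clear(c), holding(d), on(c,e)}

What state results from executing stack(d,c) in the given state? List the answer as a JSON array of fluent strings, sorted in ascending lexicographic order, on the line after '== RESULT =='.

Progress:
  pre ⊆ S: {clear(c), holding(d)} ⊆ S  — applicable
  S \ del = {on(c,e)}
  ∪ add   = {clear(d), handempty, on(c,e), on(d,c)}

== RESULT ==
["clear(d)", "handempty", "on(c,e)", "on(d,c)"]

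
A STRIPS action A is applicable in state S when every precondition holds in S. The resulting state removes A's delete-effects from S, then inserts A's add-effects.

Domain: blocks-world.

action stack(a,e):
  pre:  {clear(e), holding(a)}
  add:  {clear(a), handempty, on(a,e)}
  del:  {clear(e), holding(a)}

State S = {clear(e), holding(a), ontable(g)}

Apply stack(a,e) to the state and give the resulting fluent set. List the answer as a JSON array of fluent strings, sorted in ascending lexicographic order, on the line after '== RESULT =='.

Progress:
  pre ⊆ S: {clear(e), holding(a)} ⊆ S  — applicable
  S \ del = {ontable(g)}
  ∪ add   = {clear(a), handempty, on(a,e), ontable(g)}

== RESULT ==
["clear(a)", "handempty", "on(a,e)", "ontable(g)"]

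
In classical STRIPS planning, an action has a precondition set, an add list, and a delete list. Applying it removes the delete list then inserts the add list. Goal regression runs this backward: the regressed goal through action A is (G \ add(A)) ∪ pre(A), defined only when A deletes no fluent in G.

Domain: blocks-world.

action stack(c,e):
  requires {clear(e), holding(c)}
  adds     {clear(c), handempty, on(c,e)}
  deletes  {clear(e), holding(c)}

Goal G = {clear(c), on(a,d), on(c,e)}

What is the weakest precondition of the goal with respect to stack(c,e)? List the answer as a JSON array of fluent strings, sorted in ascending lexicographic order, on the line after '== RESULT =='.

Compute (G \ add) ∪ pre:
  G ∩ del = {}  (empty — regression defined)
  G \ add = {clear(c), on(a,d), on(c,e)} \ {clear(c), handempty, on(c,e)} = {on(a,d)}
  ∪ pre   = {on(a,d)} ∪ {clear(e), holding(c)}
          = {clear(e), holding(c), on(a,d)}

== RESULT ==
["clear(e)", "holding(c)", "on(a,d)"]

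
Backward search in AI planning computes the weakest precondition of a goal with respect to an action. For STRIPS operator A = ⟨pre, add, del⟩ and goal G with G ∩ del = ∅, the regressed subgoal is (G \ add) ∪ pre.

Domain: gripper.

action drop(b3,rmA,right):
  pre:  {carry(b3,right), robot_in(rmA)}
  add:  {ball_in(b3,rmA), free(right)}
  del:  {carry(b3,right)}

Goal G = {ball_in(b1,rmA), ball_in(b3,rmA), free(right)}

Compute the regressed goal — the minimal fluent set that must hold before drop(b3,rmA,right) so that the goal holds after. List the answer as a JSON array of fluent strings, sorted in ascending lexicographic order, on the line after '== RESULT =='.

Compute (G \ add) ∪ pre:
  G ∩ del = {}  (empty — regression defined)
  G \ add = {ball_in(b1,rmA), ball_in(b3,rmA), free(right)} \ {ball_in(b3,rmA), free(right)} = {ball_in(b1,rmA)}
  ∪ pre   = {ball_in(b1,rmA)} ∪ {carry(b3,right), robot_in(rmA)}
          = {ball_in(b1,rmA), carry(b3,right), robot_in(rmA)}

== RESULT ==
["ball_in(b1,rmA)", "carry(b3,right)", "robot_in(rmA)"]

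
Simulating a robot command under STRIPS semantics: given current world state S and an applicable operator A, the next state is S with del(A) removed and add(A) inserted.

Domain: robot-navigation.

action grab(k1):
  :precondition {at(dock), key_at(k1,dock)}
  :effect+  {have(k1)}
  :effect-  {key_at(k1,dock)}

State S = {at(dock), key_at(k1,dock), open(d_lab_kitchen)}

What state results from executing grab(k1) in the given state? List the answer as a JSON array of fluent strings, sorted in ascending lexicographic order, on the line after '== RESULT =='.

Progress:
  pre ⊆ S: {at(dock), key_at(k1,dock)} ⊆ S  — applicable
  S \ del = {at(dock), open(d_lab_kitchen)}
  ∪ add   = {at(dock), have(k1), open(d_lab_kitchen)}

== RESULT ==
["at(dock)", "have(k1)", "open(d_lab_kitchen)"]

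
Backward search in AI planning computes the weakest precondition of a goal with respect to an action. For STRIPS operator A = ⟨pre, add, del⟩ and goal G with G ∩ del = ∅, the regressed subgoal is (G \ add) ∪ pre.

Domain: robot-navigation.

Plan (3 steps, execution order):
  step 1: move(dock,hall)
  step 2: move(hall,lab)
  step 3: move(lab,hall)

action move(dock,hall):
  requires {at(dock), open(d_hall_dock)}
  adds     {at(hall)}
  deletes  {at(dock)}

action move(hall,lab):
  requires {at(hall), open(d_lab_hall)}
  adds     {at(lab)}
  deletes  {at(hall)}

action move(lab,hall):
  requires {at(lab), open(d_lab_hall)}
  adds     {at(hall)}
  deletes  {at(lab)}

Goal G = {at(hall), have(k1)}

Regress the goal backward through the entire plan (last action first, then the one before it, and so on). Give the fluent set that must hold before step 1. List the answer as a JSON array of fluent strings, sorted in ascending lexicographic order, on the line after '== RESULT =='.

Regress step by step:
  through step 3 (move(lab,hall)): drop {at(hall)}, keep {have(k1)}, require {at(lab), open(d_lab_hall)}
    → {at(lab), have(k1), open(d_lab_hall)}
  through step 2 (move(hall,lab)): drop {at(lab)}, keep {have(k1), open(d_lab_hall)}, require {at(hall), open(d_lab_hall)}
    → {at(hall), have(k1), open(d_lab_hall)}
  through step 1 (move(dock,hall)): drop {at(hall)}, keep {have(k1), open(d_lab_hall)}, require {at(dock), open(d_hall_dock)}
    → {at(dock), have(k1), open(d_hall_dock), open(d_lab_hall)}

== RESULT ==
["at(dock)", "have(k1)", "open(d_hall_dock)", "open(d_lab_hall)"]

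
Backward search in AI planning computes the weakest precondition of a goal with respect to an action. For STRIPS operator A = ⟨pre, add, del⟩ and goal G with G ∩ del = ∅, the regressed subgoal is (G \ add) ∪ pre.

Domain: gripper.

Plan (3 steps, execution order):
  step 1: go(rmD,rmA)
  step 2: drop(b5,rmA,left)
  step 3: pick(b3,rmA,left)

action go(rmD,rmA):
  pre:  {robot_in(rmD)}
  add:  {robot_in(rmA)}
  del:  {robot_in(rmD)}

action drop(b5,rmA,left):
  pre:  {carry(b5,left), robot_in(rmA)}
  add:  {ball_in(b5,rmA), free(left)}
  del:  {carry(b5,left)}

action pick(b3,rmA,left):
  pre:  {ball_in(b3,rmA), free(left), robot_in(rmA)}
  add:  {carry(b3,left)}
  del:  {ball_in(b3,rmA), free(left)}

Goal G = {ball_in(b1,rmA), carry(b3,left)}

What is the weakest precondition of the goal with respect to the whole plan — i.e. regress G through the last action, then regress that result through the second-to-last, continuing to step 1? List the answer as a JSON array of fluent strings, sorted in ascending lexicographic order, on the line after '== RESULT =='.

Work backward from the goal:
  through step 3 (pick(b3,rmA,left)): drop {carry(b3,left)}, keep {ball_in(b1,rmA)}, require {ball_in(b3,rmA), free(left), robot_in(rmA)}
    → {ball_in(b1,rmA), ball_in(b3,rmA), free(left), robot_in(rmA)}
  through step 2 (drop(b5,rmA,left)): drop {free(left)}, keep {ball_in(b1,rmA), ball_in(b3,rmA), robot_in(rmA)}, require {carry(b5,left), robot_in(rmA)}
    → {ball_in(b1,rmA), ball_in(b3,rmA), carry(b5,left), robot_in(rmA)}
  through step 1 (go(rmD,rmA)): drop {robot_in(rmA)}, keep {ball_in(b1,rmA), ball_in(b3,rmA), carry(b5,left)}, require {robot_in(rmD)}
    → {ball_in(b1,rmA), ball_in(b3,rmA), carry(b5,left), robot_in(rmD)}

== RESULT ==
["ball_in(b1,rmA)", "ball_in(b3,rmA)", "carry(b5,left)", "robot_in(rmD)"]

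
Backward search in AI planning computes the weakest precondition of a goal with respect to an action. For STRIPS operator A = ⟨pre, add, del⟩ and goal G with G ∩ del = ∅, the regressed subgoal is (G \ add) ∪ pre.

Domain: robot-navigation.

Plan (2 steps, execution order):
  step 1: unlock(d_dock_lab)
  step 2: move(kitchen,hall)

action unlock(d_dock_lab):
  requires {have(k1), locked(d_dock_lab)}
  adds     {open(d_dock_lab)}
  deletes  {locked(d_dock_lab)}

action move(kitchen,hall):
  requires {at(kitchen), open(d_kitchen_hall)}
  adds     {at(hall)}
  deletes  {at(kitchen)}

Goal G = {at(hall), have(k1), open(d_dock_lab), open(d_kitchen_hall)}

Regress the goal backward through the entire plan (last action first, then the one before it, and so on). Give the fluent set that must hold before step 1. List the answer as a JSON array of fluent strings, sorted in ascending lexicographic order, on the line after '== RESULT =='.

Regress step by step:
  through step 2 (move(kitchen,hall)): drop {at(hall)}, keep {have(k1), open(d_dock_lab), open(d_kitchen_hall)}, require {at(kitchen), open(d_kitchen_hall)}
    → {at(kitchen), have(k1), open(d_dock_lab), open(d_kitchen_hall)}
  through step 1 (unlock(d_dock_lab)): drop {open(d_dock_lab)}, keep {at(kitchen), have(k1), open(d_kitchen_hall)}, require {have(k1), locked(d_dock_lab)}
    → {at(kitchen), have(k1), locked(d_dock_lab), open(d_kitchen_hall)}

== RESULT ==
["at(kitchen)", "have(k1)", "locked(d_dock_lab)", "open(d_kitchen_hall)"]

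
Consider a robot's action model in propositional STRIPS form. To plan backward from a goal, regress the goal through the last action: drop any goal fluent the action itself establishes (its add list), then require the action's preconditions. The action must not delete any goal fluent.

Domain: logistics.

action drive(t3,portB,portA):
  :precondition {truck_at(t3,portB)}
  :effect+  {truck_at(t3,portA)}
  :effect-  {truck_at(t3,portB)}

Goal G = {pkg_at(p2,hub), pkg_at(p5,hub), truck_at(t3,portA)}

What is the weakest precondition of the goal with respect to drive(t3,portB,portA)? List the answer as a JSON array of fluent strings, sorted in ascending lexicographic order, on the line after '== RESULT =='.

Compute (G \ add) ∪ pre:
  G ∩ del = {}  (empty — regression defined)
  G \ add = {pkg_at(p2,hub), pkg_at(p5,hub), truck_at(t3,portA)} \ {truck_at(t3,portA)} = {pkg_at(p2,hub), pkg_at(p5,hub)}
  ∪ pre   = {pkg_at(p2,hub), pkg_at(p5,hub)} ∪ {truck_at(t3,portB)}
          = {pkg_at(p2,hub), pkg_at(p5,hub), truck_at(t3,portB)}

== RESULT ==
["pkg_at(p2,hub)", "pkg_at(p5,hub)", "truck_at(t3,portB)"]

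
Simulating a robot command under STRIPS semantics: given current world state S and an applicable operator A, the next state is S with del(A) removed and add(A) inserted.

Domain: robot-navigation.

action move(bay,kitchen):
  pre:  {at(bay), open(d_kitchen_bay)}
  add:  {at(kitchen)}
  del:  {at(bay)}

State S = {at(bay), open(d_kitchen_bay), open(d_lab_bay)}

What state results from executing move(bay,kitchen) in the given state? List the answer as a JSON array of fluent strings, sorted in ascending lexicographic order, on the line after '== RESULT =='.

Compute (S \ del) ∪ add:
  pre ⊆ S: {at(bay), open(d_kitchen_bay)} ⊆ S  — applicable
  S \ del = {open(d_kitchen_bay), open(d_lab_bay)}
  ∪ add   = {at(kitchen), open(d_kitchen_bay), open(d_lab_bay)}

== RESULT ==
["at(kitchen)", "open(d_kitchen_bay)", "open(d_lab_bay)"]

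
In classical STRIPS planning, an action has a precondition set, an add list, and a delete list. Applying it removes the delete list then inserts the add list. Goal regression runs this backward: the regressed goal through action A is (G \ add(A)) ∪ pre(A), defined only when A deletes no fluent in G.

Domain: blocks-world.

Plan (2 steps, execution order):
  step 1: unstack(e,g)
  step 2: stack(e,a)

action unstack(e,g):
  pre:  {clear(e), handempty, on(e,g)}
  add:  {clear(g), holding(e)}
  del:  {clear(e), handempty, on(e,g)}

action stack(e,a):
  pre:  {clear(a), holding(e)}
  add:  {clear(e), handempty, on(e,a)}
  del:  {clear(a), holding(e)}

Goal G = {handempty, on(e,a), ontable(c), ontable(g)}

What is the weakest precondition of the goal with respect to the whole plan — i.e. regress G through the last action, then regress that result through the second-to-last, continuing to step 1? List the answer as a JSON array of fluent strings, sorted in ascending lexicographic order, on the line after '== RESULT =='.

Regress step by step:
  through step 2 (stack(e,a)): drop {handempty, on(e,a)}, keep {ontable(c), ontable(g)}, require {clear(a), holding(e)}
    → {clear(a), holding(e), ontable(c), ontable(g)}
  through step 1 (unstack(e,g)): drop {holding(e)}, keep {clear(a), ontable(c), ontable(g)}, require {clear(e), handempty, on(e,g)}
    → {clear(a), clear(e), handempty, on(e,g), ontable(c), ontable(g)}

== RESULT ==
["clear(a)", "clear(e)", "handempty", "on(e,g)", "ontable(c)", "ontable(g)"]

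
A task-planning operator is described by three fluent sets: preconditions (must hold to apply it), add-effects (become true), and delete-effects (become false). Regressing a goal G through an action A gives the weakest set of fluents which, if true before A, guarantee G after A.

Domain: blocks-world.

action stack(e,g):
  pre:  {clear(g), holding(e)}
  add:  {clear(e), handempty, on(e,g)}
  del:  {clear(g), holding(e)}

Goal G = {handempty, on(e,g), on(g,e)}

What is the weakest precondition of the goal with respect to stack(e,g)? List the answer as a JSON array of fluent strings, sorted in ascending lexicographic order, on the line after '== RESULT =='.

Compute (G \ add) ∪ pre:
  G ∩ del = {}  (empty — regression defined)
  G \ add = {handempty, on(e,g), on(g,e)} \ {clear(e), handempty, on(e,g)} = {on(g,e)}
  ∪ pre   = {on(g,e)} ∪ {clear(g), holding(e)}
          = {clear(g), holding(e), on(g,e)}

== RESULT ==
["clear(g)", "holding(e)", "on(g,e)"]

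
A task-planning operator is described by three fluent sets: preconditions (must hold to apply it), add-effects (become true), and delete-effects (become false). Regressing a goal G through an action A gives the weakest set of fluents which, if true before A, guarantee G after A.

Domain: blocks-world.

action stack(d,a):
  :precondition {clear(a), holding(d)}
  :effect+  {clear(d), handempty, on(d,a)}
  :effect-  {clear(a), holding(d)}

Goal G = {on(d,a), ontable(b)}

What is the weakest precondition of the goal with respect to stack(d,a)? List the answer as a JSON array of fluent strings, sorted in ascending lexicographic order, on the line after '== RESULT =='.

Compute (G \ add) ∪ pre:
  G ∩ del = {}  (empty — regression defined)
  G \ add = {on(d,a), ontable(b)} \ {clear(d), handempty, on(d,a)} = {ontable(b)}
  ∪ pre   = {ontable(b)} ∪ {clear(a), holding(d)}
          = {clear(a), holding(d), ontable(b)}

== RESULT ==
["clear(a)", "holding(d)", "ontable(b)"]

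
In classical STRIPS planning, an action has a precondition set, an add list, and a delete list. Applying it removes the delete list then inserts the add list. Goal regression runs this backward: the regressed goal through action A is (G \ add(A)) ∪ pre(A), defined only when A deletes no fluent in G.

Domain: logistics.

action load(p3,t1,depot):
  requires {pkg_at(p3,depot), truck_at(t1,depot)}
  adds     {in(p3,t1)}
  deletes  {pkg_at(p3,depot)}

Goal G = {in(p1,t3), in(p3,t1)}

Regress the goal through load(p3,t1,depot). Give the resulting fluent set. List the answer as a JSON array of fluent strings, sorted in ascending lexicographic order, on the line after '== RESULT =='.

Compute (G \ add) ∪ pre:
  G ∩ del = {}  (empty — regression defined)
  G \ add = {in(p1,t3), in(p3,t1)} \ {in(p3,t1)} = {in(p1,t3)}
  ∪ pre   = {in(p1,t3)} ∪ {pkg_at(p3,depot), truck_at(t1,depot)}
          = {in(p1,t3), pkg_at(p3,depot), truck_at(t1,depot)}

== RESULT ==
["in(p1,t3)", "pkg_at(p3,depot)", "truck_at(t1,depot)"]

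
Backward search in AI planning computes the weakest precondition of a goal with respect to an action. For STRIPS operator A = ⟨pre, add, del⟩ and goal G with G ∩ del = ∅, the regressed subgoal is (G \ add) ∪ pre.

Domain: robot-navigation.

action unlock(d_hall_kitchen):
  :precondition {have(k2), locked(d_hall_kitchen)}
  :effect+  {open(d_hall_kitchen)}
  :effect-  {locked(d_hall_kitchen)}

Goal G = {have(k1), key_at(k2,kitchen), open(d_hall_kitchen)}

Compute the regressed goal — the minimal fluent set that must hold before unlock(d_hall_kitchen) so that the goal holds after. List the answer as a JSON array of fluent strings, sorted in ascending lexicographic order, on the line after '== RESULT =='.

Compute (G \ add) ∪ pre:
  G ∩ del = {}  (empty — regression defined)
  G \ add = {have(k1), key_at(k2,kitchen), open(d_hall_kitchen)} \ {open(d_hall_kitchen)} = {have(k1), key_at(k2,kitchen)}
  ∪ pre   = {have(k1), key_at(k2,kitchen)} ∪ {have(k2), locked(d_hall_kitchen)}
          = {have(k1), have(k2), key_at(k2,kitchen), locked(d_hall_kitchen)}

== RESULT ==
["have(k1)", "have(k2)", "key_at(k2,kitchen)", "locked(d_hall_kitchen)"]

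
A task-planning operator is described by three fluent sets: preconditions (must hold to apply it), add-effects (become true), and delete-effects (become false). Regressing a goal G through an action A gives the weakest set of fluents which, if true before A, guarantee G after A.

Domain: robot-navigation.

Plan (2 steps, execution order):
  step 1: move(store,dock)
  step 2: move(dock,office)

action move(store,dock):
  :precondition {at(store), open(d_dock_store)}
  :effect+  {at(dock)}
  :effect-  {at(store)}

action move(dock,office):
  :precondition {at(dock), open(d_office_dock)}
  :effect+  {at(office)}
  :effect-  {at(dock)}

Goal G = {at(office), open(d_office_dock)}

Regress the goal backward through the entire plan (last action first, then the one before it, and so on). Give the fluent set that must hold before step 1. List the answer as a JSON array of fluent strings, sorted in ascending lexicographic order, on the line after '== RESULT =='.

Regress step by step:
  through step 2 (move(dock,office)): drop {at(office)}, keep {open(d_office_dock)}, require {at(dock), open(d_office_dock)}
    → {at(dock), open(d_office_dock)}
  through step 1 (move(store,dock)): drop {at(dock)}, keep {open(d_office_dock)}, require {at(store), open(d_dock_store)}
    → {at(store), open(d_dock_store), open(d_office_dock)}

== RESULT ==
["at(store)", "open(d_dock_store)", "open(d_office_dock)"]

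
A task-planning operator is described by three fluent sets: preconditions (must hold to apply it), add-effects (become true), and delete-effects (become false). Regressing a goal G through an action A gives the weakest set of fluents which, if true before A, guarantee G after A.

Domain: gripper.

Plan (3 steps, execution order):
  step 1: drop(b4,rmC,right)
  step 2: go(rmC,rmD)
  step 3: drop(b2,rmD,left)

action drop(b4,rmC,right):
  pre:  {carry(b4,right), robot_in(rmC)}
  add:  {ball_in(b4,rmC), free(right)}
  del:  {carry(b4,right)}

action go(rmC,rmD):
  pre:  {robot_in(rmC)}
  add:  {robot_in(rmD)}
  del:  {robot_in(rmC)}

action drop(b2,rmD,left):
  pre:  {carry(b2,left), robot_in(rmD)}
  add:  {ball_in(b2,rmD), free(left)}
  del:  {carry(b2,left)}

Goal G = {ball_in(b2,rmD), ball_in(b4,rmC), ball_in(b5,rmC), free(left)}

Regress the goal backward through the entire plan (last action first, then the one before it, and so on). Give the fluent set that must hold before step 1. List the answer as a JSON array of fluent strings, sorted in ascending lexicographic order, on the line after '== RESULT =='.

Regress step by step:
  through step 3 (drop(b2,rmD,left)): drop {ball_in(b2,rmD), free(left)}, keep {ball_in(b4,rmC), ball_in(b5,rmC)}, require {carry(b2,left), robot_in(rmD)}
    → {ball_in(b4,rmC), ball_in(b5,rmC), carry(b2,left), robot_in(rmD)}
  through step 2 (go(rmC,rmD)): drop {robot_in(rmD)}, keep {ball_in(b4,rmC), ball_in(b5,rmC), carry(b2,left)}, require {robot_in(rmC)}
    → {ball_in(b4,rmC), ball_in(b5,rmC), carry(b2,left), robot_in(rmC)}
  through step 1 (drop(b4,rmC,right)): drop {ball_in(b4,rmC)}, keep {ball_in(b5,rmC), carry(b2,left), robot_in(rmC)}, require {carry(b4,right), robot_in(rmC)}
    → {ball_in(b5,rmC), carry(b2,left), carry(b4,right), robot_in(rmC)}

== RESULT ==
["ball_in(b5,rmC)", "carry(b2,left)", "carry(b4,right)", "robot_in(rmC)"]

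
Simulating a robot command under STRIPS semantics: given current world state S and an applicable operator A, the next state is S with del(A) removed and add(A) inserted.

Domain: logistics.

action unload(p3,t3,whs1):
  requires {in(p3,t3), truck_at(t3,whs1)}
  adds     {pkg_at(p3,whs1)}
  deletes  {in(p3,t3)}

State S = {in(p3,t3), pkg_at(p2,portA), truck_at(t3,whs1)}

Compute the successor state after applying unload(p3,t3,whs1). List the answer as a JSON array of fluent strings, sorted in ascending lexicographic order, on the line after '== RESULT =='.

Compute (S \ del) ∪ add:
  pre ⊆ S: {in(p3,t3), truck_at(t3,whs1)} ⊆ S  — applicable
  S \ del = {pkg_at(p2,portA), truck_at(t3,whs1)}
  ∪ add   = {pkg_at(p2,portA), pkg_at(p3,whs1), truck_at(t3,whs1)}

== RESULT ==
["pkg_at(p2,portA)", "pkg_at(p3,whs1)", "truck_at(t3,whs1)"]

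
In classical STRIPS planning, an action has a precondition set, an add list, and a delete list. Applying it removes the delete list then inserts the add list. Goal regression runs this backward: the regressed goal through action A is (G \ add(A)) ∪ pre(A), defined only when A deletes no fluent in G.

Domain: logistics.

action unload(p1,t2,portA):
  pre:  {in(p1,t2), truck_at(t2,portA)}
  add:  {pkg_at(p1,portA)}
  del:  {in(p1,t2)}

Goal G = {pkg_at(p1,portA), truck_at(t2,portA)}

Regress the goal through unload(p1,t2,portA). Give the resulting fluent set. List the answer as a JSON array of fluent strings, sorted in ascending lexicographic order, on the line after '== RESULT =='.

Regress:
  G ∩ del = {}  (empty — regression defined)
  G \ add = {pkg_at(p1,portA), truck_at(t2,portA)} \ {pkg_at(p1,portA)} = {truck_at(t2,portA)}
  ∪ pre   = {truck_at(t2,portA)} ∪ {in(p1,t2), truck_at(t2,portA)}
          = {in(p1,t2), truck_at(t2,portA)}

== RESULT ==
["in(p1,t2)", "truck_at(t2,portA)"]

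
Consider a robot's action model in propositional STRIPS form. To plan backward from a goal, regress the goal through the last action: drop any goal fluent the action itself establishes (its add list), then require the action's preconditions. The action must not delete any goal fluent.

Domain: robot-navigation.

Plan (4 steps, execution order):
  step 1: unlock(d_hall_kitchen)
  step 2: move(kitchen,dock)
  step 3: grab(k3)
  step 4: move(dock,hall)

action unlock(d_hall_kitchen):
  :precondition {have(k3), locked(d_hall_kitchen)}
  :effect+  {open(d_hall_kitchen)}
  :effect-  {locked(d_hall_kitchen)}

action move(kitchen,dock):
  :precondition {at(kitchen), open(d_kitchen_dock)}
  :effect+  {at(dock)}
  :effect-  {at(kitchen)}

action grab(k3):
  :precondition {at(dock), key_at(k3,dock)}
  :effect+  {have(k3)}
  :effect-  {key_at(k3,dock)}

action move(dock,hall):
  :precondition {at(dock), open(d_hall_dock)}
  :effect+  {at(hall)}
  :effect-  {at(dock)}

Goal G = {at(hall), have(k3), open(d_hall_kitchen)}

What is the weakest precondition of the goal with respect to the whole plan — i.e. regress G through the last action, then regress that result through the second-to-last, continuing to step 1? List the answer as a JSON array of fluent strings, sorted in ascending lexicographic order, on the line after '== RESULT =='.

Work backward from the goal:
  through step 4 (move(dock,hall)): drop {at(hall)}, keep {have(k3), open(d_hall_kitchen)}, require {at(dock), open(d_hall_dock)}
    → {at(dock), have(k3), open(d_hall_dock), open(d_hall_kitchen)}
  through step 3 (grab(k3)): drop {have(k3)}, keep {at(dock), open(d_hall_dock), open(d_hall_kitchen)}, require {at(dock), key_at(k3,dock)}
    → {at(dock), key_at(k3,dock), open(d_hall_dock), open(d_hall_kitchen)}
  through step 2 (move(kitchen,dock)): drop {at(dock)}, keep {key_at(k3,dock), open(d_hall_dock), open(d_hall_kitchen)}, require {at(kitchen), open(d_kitchen_dock)}
    → {at(kitchen), key_at(k3,dock), open(d_hall_dock), open(d_hall_kitchen), open(d_kitchen_dock)}
  through step 1 (unlock(d_hall_kitchen)): drop {open(d_hall_kitchen)}, keep {at(kitchen), key_at(k3,dock), open(d_hall_dock), open(d_kitchen_dock)}, require {have(k3), locked(d_hall_kitchen)}
    → {at(kitchen), have(k3), key_at(k3,dock), locked(d_hall_kitchen), open(d_hall_dock), open(d_kitchen_dock)}

== RESULT ==
["at(kitchen)", "have(k3)", "key_at(k3,dock)", "locked(d_hall_kitchen)", "open(d_hall_dock)", "open(d_kitchen_dock)"]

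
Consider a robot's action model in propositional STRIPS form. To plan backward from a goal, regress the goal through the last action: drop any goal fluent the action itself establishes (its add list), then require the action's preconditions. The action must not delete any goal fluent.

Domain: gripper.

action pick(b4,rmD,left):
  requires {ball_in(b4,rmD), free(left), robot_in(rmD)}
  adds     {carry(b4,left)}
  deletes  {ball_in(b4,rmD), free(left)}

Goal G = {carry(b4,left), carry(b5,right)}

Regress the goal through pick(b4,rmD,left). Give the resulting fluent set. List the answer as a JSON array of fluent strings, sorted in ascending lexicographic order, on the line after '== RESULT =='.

Compute (G \ add) ∪ pre:
  G ∩ del = {}  (empty — regression defined)
  G \ add = {carry(b4,left), carry(b5,right)} \ {carry(b4,left)} = {carry(b5,right)}
  ∪ pre   = {carry(b5,right)} ∪ {ball_in(b4,rmD), free(left), robot_in(rmD)}
          = {ball_in(b4,rmD), carry(b5,right), free(left), robot_in(rmD)}

== RESULT ==
["ball_in(b4,rmD)", "carry(b5,right)", "free(left)", "robot_in(rmD)"]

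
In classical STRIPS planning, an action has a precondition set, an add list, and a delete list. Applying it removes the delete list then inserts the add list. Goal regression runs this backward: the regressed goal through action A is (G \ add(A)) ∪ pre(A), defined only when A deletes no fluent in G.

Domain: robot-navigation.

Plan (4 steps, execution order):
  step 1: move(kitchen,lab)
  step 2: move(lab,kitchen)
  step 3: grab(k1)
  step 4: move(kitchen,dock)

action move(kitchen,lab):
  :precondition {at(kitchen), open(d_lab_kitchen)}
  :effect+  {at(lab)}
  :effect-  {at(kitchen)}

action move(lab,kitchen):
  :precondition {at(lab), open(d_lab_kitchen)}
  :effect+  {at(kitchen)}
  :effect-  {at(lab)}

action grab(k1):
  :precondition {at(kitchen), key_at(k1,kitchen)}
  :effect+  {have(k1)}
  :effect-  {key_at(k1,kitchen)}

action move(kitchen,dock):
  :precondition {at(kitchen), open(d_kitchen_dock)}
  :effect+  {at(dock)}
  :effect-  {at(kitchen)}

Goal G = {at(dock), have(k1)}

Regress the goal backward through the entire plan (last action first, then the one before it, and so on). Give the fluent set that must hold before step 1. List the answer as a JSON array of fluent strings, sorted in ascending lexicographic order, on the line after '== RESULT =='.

Work backward from the goal:
  through step 4 (move(kitchen,dock)): drop {at(dock)}, keep {have(k1)}, require {at(kitchen), open(d_kitchen_dock)}
    → {at(kitchen), have(k1), open(d_kitchen_dock)}
  through step 3 (grab(k1)): drop {have(k1)}, keep {at(kitchen), open(d_kitchen_dock)}, require {at(kitchen), key_at(k1,kitchen)}
    → {at(kitchen), key_at(k1,kitchen), open(d_kitchen_dock)}
  through step 2 (move(lab,kitchen)): drop {at(kitchen)}, keep {key_at(k1,kitchen), open(d_kitchen_dock)}, require {at(lab), open(d_lab_kitchen)}
    → {at(lab), key_at(k1,kitchen), open(d_kitchen_dock), open(d_lab_kitchen)}
  through step 1 (move(kitchen,lab)): drop {at(lab)}, keep {key_at(k1,kitchen), open(d_kitchen_dock), open(d_lab_kitchen)}, require {at(kitchen), open(d_lab_kitchen)}
    → {at(kitchen), key_at(k1,kitchen), open(d_kitchen_dock), open(d_lab_kitchen)}

== RESULT ==
["at(kitchen)", "key_at(k1,kitchen)", "open(d_kitchen_dock)", "open(d_lab_kitchen)"]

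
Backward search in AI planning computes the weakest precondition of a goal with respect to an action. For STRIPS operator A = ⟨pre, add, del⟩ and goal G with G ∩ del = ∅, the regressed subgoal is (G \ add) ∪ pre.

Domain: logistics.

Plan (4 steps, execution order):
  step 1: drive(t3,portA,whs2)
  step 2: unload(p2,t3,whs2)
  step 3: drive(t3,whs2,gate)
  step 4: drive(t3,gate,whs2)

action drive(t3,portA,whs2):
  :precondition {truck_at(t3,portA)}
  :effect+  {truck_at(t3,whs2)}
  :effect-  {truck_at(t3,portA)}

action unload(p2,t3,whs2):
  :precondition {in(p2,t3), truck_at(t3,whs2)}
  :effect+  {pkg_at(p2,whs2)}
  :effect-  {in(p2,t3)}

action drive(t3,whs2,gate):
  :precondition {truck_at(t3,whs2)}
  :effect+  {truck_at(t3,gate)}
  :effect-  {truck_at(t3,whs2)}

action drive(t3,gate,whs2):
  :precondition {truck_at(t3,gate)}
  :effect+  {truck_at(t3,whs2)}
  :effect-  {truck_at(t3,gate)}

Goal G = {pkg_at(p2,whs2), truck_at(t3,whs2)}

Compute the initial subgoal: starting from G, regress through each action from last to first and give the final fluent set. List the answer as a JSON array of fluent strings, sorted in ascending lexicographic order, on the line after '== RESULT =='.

Regress step by step:
  through step 4 (drive(t3,gate,whs2)): drop {truck_at(t3,whs2)}, keep {pkg_at(p2,whs2)}, require {truck_at(t3,gate)}
    → {pkg_at(p2,whs2), truck_at(t3,gate)}
  through step 3 (drive(t3,whs2,gate)): drop {truck_at(t3,gate)}, keep {pkg_at(p2,whs2)}, require {truck_at(t3,whs2)}
    → {pkg_at(p2,whs2), truck_at(t3,whs2)}
  through step 2 (unload(p2,t3,whs2)): drop {pkg_at(p2,whs2)}, keep {truck_at(t3,whs2)}, require {in(p2,t3), truck_at(t3,whs2)}
    → {in(p2,t3), truck_at(t3,whs2)}
  through step 1 (drive(t3,portA,whs2)): drop {truck_at(t3,whs2)}, keep {in(p2,t3)}, require {truck_at(t3,portA)}
    → {in(p2,t3), truck_at(t3,portA)}

== RESULT ==
["in(p2,t3)", "truck_at(t3,portA)"]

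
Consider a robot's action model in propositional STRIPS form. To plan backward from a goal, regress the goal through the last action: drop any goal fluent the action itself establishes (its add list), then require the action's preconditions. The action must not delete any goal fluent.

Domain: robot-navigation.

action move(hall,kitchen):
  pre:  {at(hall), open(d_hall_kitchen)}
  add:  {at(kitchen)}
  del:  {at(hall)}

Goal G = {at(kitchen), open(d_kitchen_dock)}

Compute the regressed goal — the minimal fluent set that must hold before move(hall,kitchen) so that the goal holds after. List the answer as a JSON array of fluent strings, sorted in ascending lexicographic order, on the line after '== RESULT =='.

Regress:
  G ∩ del = {}  (empty — regression defined)
  G \ add = {at(kitchen), open(d_kitchen_dock)} \ {at(kitchen)} = {open(d_kitchen_dock)}
  ∪ pre   = {open(d_kitchen_dock)} ∪ {at(hall), open(d_hall_kitchen)}
          = {at(hall), open(d_hall_kitchen), open(d_kitchen_dock)}

== RESULT ==
["at(hall)", "open(d_hall_kitchen)", "open(d_kitchen_dock)"]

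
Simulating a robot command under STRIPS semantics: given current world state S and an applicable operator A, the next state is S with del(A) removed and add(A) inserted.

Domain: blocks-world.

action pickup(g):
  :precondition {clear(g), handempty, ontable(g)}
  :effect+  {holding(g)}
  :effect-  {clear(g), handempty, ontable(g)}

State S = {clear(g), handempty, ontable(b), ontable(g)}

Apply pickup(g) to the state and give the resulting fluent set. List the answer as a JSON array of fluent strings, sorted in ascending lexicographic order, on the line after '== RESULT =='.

Compute (S \ del) ∪ add:
  pre ⊆ S: {clear(g), handempty, ontable(g)} ⊆ S  — applicable
  S \ del = {ontable(b)}
  ∪ add   = {holding(g), ontable(b)}

== RESULT ==
["holding(g)", "ontable(b)"]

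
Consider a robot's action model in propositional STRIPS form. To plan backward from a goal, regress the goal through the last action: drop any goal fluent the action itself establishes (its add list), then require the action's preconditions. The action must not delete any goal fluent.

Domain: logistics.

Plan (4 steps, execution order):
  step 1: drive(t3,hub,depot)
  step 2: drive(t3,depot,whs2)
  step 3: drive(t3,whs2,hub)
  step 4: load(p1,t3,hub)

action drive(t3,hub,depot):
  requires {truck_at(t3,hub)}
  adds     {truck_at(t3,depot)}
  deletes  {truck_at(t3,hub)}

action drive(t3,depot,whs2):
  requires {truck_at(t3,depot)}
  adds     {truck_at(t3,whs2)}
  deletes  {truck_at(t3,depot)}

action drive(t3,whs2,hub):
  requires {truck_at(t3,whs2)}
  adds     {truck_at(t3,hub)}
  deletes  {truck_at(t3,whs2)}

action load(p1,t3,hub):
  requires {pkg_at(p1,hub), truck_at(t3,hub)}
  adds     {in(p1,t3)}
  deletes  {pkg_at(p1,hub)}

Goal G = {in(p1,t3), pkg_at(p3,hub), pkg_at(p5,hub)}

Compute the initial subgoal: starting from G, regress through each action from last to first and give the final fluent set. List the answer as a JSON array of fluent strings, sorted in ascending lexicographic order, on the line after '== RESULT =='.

Regress step by step:
  through step 4 (load(p1,t3,hub)): drop {in(p1,t3)}, keep {pkg_at(p3,hub), pkg_at(p5,hub)}, require {pkg_at(p1,hub), truck_at(t3,hub)}
    → {pkg_at(p1,hub), pkg_at(p3,hub), pkg_at(p5,hub), truck_at(t3,hub)}
  through step 3 (drive(t3,whs2,hub)): drop {truck_at(t3,hub)}, keep {pkg_at(p1,hub), pkg_at(p3,hub), pkg_at(p5,hub)}, require {truck_at(t3,whs2)}
    → {pkg_at(p1,hub), pkg_at(p3,hub), pkg_at(p5,hub), truck_at(t3,whs2)}
  through step 2 (drive(t3,depot,whs2)): drop {truck_at(t3,whs2)}, keep {pkg_at(p1,hub), pkg_at(p3,hub), pkg_at(p5,hub)}, require {truck_at(t3,depot)}
    → {pkg_at(p1,hub), pkg_at(p3,hub), pkg_at(p5,hub), truck_at(t3,depot)}
  through step 1 (drive(t3,hub,depot)): drop {truck_at(t3,depot)}, keep {pkg_at(p1,hub), pkg_at(p3,hub), pkg_at(p5,hub)}, require {truck_at(t3,hub)}
    → {pkg_at(p1,hub), pkg_at(p3,hub), pkg_at(p5,hub), truck_at(t3,hub)}

== RESULT ==
["pkg_at(p1,hub)", "pkg_at(p3,hub)", "pkg_at(p5,hub)", "truck_at(t3,hub)"]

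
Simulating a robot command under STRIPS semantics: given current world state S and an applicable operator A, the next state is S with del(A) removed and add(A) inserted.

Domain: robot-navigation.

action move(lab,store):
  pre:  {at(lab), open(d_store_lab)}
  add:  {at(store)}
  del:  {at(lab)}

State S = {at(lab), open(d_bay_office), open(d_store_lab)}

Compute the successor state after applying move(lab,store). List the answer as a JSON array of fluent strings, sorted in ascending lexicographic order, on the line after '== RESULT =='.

Progress:
  pre ⊆ S: {at(lab), open(d_store_lab)} ⊆ S  — applicable
  S \ del = {open(d_bay_office), open(d_store_lab)}
  ∪ add   = {at(store), open(d_bay_office), open(d_store_lab)}

== RESULT ==
["at(store)", "open(d_bay_office)", "open(d_store_lab)"]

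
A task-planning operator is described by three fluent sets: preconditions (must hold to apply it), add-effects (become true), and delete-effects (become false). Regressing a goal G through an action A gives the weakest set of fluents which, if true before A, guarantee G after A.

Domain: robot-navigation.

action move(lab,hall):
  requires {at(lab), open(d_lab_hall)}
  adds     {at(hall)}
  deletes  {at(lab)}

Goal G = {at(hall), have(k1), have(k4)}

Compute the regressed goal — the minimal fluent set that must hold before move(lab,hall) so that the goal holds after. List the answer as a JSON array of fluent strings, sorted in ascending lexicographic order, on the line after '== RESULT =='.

Compute (G \ add) ∪ pre:
  G ∩ del = {}  (empty — regression defined)
  G \ add = {at(hall), have(k1), have(k4)} \ {at(hall)} = {have(k1), have(k4)}
  ∪ pre   = {have(k1), have(k4)} ∪ {at(lab), open(d_lab_hall)}
          = {at(lab), have(k1), have(k4), open(d_lab_hall)}

== RESULT ==
["at(lab)", "have(k1)", "have(k4)", "open(d_lab_hall)"]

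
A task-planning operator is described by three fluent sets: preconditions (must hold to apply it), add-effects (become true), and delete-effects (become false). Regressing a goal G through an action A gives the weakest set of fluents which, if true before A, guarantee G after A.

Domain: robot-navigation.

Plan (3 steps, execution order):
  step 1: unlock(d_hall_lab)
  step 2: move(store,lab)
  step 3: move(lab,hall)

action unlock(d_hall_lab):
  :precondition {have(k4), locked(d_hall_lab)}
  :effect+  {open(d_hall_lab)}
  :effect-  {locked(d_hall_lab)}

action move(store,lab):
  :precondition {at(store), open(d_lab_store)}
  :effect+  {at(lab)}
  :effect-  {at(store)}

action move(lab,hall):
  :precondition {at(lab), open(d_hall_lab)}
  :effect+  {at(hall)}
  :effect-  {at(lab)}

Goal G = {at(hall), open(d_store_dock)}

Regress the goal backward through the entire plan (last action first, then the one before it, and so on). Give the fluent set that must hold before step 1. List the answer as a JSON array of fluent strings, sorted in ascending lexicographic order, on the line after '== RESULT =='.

Regress step by step:
  through step 3 (move(lab,hall)): drop {at(hall)}, keep {open(d_store_dock)}, require {at(lab), open(d_hall_lab)}
    → {at(lab), open(d_hall_lab), open(d_store_dock)}
  through step 2 (move(store,lab)): drop {at(lab)}, keep {open(d_hall_lab), open(d_store_dock)}, require {at(store), open(d_lab_store)}
    → {at(store), open(d_hall_lab), open(d_lab_store), open(d_store_dock)}
  through step 1 (unlock(d_hall_lab)): drop {open(d_hall_lab)}, keep {at(store), open(d_lab_store), open(d_store_dock)}, require {have(k4), locked(d_hall_lab)}
    → {at(store), have(k4), locked(d_hall_lab), open(d_lab_store), open(d_store_dock)}

== RESULT ==
["at(store)", "have(k4)", "locked(d_hall_lab)", "open(d_lab_store)", "open(d_store_dock)"]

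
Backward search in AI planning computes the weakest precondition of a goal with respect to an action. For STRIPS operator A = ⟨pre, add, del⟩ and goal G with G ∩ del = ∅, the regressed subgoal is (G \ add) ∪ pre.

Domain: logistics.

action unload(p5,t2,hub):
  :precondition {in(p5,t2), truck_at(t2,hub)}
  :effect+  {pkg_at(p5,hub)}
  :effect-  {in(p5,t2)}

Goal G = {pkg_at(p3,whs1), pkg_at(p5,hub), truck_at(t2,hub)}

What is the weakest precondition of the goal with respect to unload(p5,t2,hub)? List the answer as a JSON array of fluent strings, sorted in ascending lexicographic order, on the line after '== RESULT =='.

Compute (G \ add) ∪ pre:
  G ∩ del = {}  (empty — regression defined)
  G \ add = {pkg_at(p3,whs1), pkg_at(p5,hub), truck_at(t2,hub)} \ {pkg_at(p5,hub)} = {pkg_at(p3,whs1), truck_at(t2,hub)}
  ∪ pre   = {pkg_at(p3,whs1), truck_at(t2,hub)} ∪ {in(p5,t2), truck_at(t2,hub)}
          = {in(p5,t2), pkg_at(p3,whs1), truck_at(t2,hub)}

== RESULT ==
["in(p5,t2)", "pkg_at(p3,whs1)", "truck_at(t2,hub)"]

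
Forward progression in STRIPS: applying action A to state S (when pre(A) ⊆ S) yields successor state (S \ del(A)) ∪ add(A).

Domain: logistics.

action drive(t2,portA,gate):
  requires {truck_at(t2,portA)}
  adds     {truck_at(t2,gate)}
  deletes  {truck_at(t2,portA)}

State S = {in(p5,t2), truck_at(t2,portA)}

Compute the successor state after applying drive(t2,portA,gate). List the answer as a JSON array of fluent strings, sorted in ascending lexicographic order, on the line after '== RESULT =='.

Compute (S \ del) ∪ add:
  pre ⊆ S: {truck_at(t2,portA)} ⊆ S  — applicable
  S \ del = {in(p5,t2)}
  ∪ add   = {in(p5,t2), truck_at(t2,gate)}

== RESULT ==
["in(p5,t2)", "truck_at(t2,gate)"]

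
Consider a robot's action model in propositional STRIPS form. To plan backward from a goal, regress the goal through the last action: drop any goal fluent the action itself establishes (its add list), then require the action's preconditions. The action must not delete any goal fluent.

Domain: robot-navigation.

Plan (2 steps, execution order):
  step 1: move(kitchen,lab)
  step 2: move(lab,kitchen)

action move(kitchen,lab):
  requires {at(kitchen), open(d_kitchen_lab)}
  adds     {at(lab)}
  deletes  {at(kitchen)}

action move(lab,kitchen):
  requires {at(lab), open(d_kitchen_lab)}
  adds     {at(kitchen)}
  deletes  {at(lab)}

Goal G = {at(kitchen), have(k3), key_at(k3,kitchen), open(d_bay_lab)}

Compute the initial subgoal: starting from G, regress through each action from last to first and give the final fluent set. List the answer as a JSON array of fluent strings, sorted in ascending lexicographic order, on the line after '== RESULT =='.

Work backward from the goal:
  through step 2 (move(lab,kitchen)): drop {at(kitchen)}, keep {have(k3), key_at(k3,kitchen), open(d_bay_lab)}, require {at(lab), open(d_kitchen_lab)}
    → {at(lab), have(k3), key_at(k3,kitchen), open(d_bay_lab), open(d_kitchen_lab)}
  through step 1 (move(kitchen,lab)): drop {at(lab)}, keep {have(k3), key_at(k3,kitchen), open(d_bay_lab), open(d_kitchen_lab)}, require {at(kitchen), open(d_kitchen_lab)}
    → {at(kitchen), have(k3), key_at(k3,kitchen), open(d_bay_lab), open(d_kitchen_lab)}

== RESULT ==
["at(kitchen)", "have(k3)", "key_at(k3,kitchen)", "open(d_bay_lab)", "open(d_kitchen_lab)"]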